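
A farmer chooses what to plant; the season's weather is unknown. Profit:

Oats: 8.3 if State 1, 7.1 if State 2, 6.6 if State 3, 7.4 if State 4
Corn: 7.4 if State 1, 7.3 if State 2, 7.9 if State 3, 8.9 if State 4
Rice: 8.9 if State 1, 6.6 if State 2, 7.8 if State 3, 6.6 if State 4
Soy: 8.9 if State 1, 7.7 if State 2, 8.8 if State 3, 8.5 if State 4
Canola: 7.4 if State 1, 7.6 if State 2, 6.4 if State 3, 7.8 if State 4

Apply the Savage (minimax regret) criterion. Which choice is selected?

Soy

Column bests: State 1=8.9, State 2=7.7, State 3=8.8, State 4=8.9.
Oats regrets: 0.6, 0.6, 2.2, 1.5 → max 2.2
Corn regrets: 1.5, 0.4, 0.9, 0.0 → max 1.5
Rice regrets: 0.0, 1.1, 1.0, 2.3 → max 2.3
Soy regrets: 0.0, 0.0, 0.0, 0.4 → max 0.4
Canola regrets: 1.5, 0.1, 2.4, 1.1 → max 2.4
Smallest max regret = 0.4 → Soy.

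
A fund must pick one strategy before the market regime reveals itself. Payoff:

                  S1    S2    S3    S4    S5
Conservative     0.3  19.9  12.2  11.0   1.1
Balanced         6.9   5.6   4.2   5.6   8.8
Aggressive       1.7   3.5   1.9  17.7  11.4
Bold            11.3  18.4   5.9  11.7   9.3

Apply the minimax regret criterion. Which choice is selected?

Bold

Column bests: S1=11.3, S2=19.9, S3=12.2, S4=17.7, S5=11.4.
Conservative regrets: 11.0, 0.0, 0.0, 6.7, 10.3 → max 11.0
Balanced regrets: 4.4, 14.3, 8.0, 12.1, 2.6 → max 14.3
Aggressive regrets: 9.6, 16.4, 10.3, 0.0, 0.0 → max 16.4
Bold regrets: 0.0, 1.5, 6.3, 6.0, 2.1 → max 6.3
Smallest max regret = 6.3 → Bold.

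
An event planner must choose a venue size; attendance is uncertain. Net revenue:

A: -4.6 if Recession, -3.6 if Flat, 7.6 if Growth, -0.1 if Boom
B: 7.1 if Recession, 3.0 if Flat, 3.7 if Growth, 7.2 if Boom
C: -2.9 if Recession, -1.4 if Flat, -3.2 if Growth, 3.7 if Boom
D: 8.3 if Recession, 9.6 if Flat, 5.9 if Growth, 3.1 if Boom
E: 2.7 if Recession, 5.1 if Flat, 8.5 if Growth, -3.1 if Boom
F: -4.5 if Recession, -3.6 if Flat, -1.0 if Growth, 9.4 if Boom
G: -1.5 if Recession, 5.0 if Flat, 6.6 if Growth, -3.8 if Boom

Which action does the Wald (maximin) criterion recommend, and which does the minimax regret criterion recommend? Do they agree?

maximin → D; minimax regret → D (agree)

Row minima: A=-4.6, B=3.0, C=-3.2, D=3.1, E=-3.1, F=-4.5, G=-3.8
Best worst-case = 3.1 → D.
Column bests: Recession=8.3, Flat=9.6, Growth=8.5, Boom=9.4.
A regrets: 12.9, 13.2, 0.9, 9.5 → max 13.2
B regrets: 1.2, 6.6, 4.8, 2.2 → max 6.6
C regrets: 11.2, 11.0, 11.7, 5.7 → max 11.7
D regrets: 0.0, 0.0, 2.6, 6.3 → max 6.3
E regrets: 5.6, 4.5, 0.0, 12.5 → max 12.5
F regrets: 12.8, 13.2, 9.5, 0.0 → max 13.2
G regrets: 9.8, 4.6, 1.9, 13.2 → max 13.2
Smallest max regret = 6.3 → D.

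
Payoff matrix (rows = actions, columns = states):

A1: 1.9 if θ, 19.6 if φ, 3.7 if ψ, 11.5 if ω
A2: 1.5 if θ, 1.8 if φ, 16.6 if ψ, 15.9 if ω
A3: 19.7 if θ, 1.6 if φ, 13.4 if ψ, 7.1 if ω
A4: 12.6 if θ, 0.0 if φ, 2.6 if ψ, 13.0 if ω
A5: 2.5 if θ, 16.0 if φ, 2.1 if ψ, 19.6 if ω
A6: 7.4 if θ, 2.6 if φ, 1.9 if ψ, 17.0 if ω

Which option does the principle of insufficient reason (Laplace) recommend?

A3

Row averages: A1=9.175, A2=8.95, A3=10.45, A4=7.05, A5=10.05, A6=7.225
Highest average = 10.45 → A3.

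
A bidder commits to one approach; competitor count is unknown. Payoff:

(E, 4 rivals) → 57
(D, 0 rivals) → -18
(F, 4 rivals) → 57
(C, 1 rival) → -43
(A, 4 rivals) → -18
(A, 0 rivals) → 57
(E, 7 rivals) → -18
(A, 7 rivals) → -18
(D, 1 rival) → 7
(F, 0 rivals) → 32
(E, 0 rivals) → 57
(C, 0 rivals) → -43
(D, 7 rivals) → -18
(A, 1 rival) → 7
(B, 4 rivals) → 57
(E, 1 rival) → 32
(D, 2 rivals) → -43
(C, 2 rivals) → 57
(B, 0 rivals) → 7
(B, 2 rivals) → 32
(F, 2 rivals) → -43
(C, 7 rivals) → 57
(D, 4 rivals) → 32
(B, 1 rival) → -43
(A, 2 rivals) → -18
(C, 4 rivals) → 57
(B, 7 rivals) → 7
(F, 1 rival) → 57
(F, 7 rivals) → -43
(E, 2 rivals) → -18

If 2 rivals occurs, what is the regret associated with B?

Best payoff under 2 rivals is 57.
Regret = 57 − 32 = 25.

25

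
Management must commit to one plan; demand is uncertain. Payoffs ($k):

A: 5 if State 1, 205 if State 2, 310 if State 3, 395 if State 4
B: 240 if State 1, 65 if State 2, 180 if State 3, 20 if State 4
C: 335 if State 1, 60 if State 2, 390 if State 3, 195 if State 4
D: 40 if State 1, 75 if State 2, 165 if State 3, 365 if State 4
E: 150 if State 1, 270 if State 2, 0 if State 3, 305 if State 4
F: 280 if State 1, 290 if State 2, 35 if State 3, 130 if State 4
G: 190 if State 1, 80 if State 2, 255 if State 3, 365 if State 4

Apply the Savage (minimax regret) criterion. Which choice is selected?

Column bests: State 1=335, State 2=290, State 3=390, State 4=395.
A regrets: 330, 85, 80, 0 → max 330
B regrets: 95, 225, 210, 375 → max 375
C regrets: 0, 230, 0, 200 → max 230
D regrets: 295, 215, 225, 30 → max 295
E regrets: 185, 20, 390, 90 → max 390
F regrets: 55, 0, 355, 265 → max 355
G regrets: 145, 210, 135, 30 → max 210
Smallest max regret = 210 → G.

G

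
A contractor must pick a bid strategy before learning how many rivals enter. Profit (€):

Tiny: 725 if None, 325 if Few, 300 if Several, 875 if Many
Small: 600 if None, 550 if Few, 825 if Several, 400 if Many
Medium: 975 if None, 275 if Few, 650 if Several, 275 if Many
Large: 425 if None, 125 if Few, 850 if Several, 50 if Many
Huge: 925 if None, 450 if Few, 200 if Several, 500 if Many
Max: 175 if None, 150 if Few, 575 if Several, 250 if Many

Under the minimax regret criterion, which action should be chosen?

Small

Column bests: None=975, Few=550, Several=850, Many=875.
Tiny regrets: 250, 225, 550, 0 → max 550
Small regrets: 375, 0, 25, 475 → max 475
Medium regrets: 0, 275, 200, 600 → max 600
Large regrets: 550, 425, 0, 825 → max 825
Huge regrets: 50, 100, 650, 375 → max 650
Max regrets: 800, 400, 275, 625 → max 800
Smallest max regret = 475 → Small.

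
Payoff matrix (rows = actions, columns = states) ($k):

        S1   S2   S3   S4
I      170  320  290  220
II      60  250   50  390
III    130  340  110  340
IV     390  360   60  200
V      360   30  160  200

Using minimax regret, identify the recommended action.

I

Column bests: S1=390, S2=360, S3=290, S4=390.
I regrets: 220, 40, 0, 170 → max 220
II regrets: 330, 110, 240, 0 → max 330
III regrets: 260, 20, 180, 50 → max 260
IV regrets: 0, 0, 230, 190 → max 230
V regrets: 30, 330, 130, 190 → max 330
Smallest max regret = 220 → I.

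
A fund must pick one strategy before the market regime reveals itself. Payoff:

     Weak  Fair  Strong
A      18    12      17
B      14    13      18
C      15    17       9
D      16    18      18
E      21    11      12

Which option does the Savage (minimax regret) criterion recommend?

Column bests: Weak=21, Fair=18, Strong=18.
A regrets: 3, 6, 1 → max 6
B regrets: 7, 5, 0 → max 7
C regrets: 6, 1, 9 → max 9
D regrets: 5, 0, 0 → max 5
E regrets: 0, 7, 6 → max 7
Smallest max regret = 5 → D.

D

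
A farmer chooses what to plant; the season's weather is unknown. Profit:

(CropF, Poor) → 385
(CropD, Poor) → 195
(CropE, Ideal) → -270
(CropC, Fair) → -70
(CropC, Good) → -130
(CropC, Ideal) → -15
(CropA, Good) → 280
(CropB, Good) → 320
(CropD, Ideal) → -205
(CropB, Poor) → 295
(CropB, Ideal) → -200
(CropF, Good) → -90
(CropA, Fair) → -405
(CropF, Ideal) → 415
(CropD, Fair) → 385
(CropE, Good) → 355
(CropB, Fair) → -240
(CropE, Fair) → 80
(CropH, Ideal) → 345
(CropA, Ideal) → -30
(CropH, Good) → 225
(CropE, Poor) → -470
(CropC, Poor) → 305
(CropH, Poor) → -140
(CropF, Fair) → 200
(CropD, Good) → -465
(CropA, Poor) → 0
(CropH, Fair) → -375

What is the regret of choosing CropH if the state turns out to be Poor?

525

Best payoff under Poor is 385.
Regret = 385 − (-140) = 525.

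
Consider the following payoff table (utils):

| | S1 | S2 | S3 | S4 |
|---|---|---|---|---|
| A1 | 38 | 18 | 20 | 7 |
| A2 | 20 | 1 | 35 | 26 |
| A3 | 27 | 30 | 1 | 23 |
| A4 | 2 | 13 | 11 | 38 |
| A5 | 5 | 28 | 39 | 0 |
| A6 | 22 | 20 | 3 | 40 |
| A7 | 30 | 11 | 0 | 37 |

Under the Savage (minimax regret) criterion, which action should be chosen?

A2

Column bests: S1=38, S2=30, S3=39, S4=40.
A1 regrets: 0, 12, 19, 33 → max 33
A2 regrets: 18, 29, 4, 14 → max 29
A3 regrets: 11, 0, 38, 17 → max 38
A4 regrets: 36, 17, 28, 2 → max 36
A5 regrets: 33, 2, 0, 40 → max 40
A6 regrets: 16, 10, 36, 0 → max 36
A7 regrets: 8, 19, 39, 3 → max 39
Smallest max regret = 29 → A2.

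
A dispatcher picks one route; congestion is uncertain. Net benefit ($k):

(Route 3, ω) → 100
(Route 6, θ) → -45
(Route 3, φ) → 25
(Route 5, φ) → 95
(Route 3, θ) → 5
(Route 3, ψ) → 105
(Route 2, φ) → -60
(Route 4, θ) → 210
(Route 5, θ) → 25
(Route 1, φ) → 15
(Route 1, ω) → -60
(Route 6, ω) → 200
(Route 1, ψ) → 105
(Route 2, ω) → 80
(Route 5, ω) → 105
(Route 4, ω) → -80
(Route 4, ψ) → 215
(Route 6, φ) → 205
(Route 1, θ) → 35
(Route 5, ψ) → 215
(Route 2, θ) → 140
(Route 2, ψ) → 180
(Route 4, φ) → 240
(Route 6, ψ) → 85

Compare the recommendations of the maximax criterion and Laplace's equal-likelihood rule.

maximax → Route 4; laplace → Route 4 (agree)

Row maxima: Route 1=105, Route 2=180, Route 3=105, Route 4=240, Route 5=215, Route 6=205
Best best-case = 240 → Route 4.
Row averages: Route 1=23.75, Route 2=85, Route 3=58.75, Route 4=146.25, Route 5=110, Route 6=111.25
Highest average = 146.25 → Route 4.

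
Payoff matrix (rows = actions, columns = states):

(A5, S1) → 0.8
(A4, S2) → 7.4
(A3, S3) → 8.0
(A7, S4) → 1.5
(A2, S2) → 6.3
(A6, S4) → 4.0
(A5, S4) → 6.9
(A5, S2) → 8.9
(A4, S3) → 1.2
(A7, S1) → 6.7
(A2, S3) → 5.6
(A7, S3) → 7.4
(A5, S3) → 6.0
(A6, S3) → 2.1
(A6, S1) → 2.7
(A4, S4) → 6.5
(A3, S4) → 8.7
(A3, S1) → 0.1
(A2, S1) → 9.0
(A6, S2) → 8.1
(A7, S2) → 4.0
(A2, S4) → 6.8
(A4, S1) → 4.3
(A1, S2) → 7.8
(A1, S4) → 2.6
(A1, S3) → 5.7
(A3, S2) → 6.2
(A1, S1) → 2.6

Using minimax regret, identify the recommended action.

Column bests: S1=9.0, S2=8.9, S3=8.0, S4=8.7.
A1 regrets: 6.4, 1.1, 2.3, 6.1 → max 6.4
A2 regrets: 0.0, 2.6, 2.4, 1.9 → max 2.6
A3 regrets: 8.9, 2.7, 0.0, 0.0 → max 8.9
A4 regrets: 4.7, 1.5, 6.8, 2.2 → max 6.8
A5 regrets: 8.2, 0.0, 2.0, 1.8 → max 8.2
A6 regrets: 6.3, 0.8, 5.9, 4.7 → max 6.3
A7 regrets: 2.3, 4.9, 0.6, 7.2 → max 7.2
Smallest max regret = 2.6 → A2.

A2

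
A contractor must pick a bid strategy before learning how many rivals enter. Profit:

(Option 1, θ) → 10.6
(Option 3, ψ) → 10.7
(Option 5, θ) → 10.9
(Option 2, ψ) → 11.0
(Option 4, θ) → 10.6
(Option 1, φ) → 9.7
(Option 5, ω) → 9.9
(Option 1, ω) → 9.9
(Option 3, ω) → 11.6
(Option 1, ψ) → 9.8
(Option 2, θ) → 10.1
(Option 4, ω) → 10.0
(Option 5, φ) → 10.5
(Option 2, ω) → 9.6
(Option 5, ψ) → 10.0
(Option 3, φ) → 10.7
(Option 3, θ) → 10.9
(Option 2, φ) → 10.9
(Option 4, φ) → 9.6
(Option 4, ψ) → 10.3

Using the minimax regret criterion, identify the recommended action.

Column bests: θ=10.9, φ=10.9, ψ=11.0, ω=11.6.
Option 1 regrets: 0.3, 1.2, 1.2, 1.7 → max 1.7
Option 2 regrets: 0.8, 0.0, 0.0, 2.0 → max 2.0
Option 3 regrets: 0.0, 0.2, 0.3, 0.0 → max 0.3
Option 4 regrets: 0.3, 1.3, 0.7, 1.6 → max 1.6
Option 5 regrets: 0.0, 0.4, 1.0, 1.7 → max 1.7
Smallest max regret = 0.3 → Option 3.

Option 3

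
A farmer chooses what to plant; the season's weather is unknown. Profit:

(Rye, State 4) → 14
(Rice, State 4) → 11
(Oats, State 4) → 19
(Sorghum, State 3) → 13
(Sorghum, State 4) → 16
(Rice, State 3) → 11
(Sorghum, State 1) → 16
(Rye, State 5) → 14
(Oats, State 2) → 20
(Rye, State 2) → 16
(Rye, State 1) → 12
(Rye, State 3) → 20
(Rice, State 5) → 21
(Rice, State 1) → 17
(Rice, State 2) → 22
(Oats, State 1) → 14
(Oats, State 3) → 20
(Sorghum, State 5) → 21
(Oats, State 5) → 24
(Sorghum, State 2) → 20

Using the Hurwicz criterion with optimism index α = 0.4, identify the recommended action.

Rye: 0.4·20 + 0.6·12 = 15.2
Oats: 0.4·24 + 0.6·14 = 18
Sorghum: 0.4·21 + 0.6·13 = 16.2
Rice: 0.4·22 + 0.6·11 = 15.4
Highest Hurwicz score = 18 → Oats.

Oats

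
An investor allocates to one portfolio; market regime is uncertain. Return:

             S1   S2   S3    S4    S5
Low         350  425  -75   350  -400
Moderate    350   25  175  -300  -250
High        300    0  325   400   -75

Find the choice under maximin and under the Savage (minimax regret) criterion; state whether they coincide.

maximin → High; minimax regret → Low (disagree)

Row minima: Low=-400, Moderate=-300, High=-75
Best worst-case = -75 → High.
Column bests: S1=350, S2=425, S3=325, S4=400, S5=-75.
Low regrets: 0, 0, 400, 50, 325 → max 400
Moderate regrets: 0, 400, 150, 700, 175 → max 700
High regrets: 50, 425, 0, 0, 0 → max 425
Smallest max regret = 400 → Low.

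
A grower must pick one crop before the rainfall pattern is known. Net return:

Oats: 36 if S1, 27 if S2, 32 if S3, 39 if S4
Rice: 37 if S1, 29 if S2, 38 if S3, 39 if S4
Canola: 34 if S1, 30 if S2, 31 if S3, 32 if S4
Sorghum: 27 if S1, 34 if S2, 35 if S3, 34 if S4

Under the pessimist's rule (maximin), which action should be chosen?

Row minima: Oats=27, Rice=29, Canola=30, Sorghum=27
Best worst-case = 30 → Canola.

Canola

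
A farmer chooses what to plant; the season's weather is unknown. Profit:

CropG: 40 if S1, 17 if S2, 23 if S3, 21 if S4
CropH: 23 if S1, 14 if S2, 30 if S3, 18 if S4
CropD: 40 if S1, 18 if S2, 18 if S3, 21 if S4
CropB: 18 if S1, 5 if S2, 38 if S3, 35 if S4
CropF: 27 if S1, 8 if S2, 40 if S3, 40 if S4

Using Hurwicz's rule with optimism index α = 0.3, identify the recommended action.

CropG: 0.3·40 + 0.7·17 = 23.9
CropH: 0.3·30 + 0.7·14 = 18.8
CropD: 0.3·40 + 0.7·18 = 24.6
CropB: 0.3·38 + 0.7·5 = 14.9
CropF: 0.3·40 + 0.7·8 = 17.6
Highest Hurwicz score = 24.6 → CropD.

CropD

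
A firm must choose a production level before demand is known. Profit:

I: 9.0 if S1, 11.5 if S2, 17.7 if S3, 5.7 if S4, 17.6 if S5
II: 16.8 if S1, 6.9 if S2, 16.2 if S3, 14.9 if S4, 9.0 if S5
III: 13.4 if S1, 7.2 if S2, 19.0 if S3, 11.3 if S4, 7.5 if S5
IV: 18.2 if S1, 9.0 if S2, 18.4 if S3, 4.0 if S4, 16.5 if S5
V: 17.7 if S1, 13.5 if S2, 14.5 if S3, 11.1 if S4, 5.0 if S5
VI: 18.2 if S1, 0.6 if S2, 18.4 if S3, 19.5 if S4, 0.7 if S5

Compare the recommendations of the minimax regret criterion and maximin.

minimax regret → II; maximin → III (disagree)

Column bests: S1=18.2, S2=13.5, S3=19.0, S4=19.5, S5=17.6.
I regrets: 9.2, 2.0, 1.3, 13.8, 0.0 → max 13.8
II regrets: 1.4, 6.6, 2.8, 4.6, 8.6 → max 8.6
III regrets: 4.8, 6.3, 0.0, 8.2, 10.1 → max 10.1
IV regrets: 0.0, 4.5, 0.6, 15.5, 1.1 → max 15.5
V regrets: 0.5, 0.0, 4.5, 8.4, 12.6 → max 12.6
VI regrets: 0.0, 12.9, 0.6, 0.0, 16.9 → max 16.9
Smallest max regret = 8.6 → II.
Row minima: I=5.7, II=6.9, III=7.2, IV=4.0, V=5.0, VI=0.6
Best worst-case = 7.2 → III.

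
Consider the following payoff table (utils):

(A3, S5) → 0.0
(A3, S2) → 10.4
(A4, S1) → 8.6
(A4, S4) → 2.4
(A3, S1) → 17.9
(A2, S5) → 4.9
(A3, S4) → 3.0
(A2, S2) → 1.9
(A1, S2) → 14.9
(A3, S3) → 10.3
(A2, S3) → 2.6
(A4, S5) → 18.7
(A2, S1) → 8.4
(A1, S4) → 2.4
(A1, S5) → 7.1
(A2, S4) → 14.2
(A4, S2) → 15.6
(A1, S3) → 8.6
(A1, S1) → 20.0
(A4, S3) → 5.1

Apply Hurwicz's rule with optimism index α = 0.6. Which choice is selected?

A1

A1: 0.6·20.0 + 0.4·2.4 = 12.96
A2: 0.6·14.2 + 0.4·1.9 = 9.28
A3: 0.6·17.9 + 0.4·0.0 = 10.74
A4: 0.6·18.7 + 0.4·2.4 = 12.18
Highest Hurwicz score = 12.96 → A1.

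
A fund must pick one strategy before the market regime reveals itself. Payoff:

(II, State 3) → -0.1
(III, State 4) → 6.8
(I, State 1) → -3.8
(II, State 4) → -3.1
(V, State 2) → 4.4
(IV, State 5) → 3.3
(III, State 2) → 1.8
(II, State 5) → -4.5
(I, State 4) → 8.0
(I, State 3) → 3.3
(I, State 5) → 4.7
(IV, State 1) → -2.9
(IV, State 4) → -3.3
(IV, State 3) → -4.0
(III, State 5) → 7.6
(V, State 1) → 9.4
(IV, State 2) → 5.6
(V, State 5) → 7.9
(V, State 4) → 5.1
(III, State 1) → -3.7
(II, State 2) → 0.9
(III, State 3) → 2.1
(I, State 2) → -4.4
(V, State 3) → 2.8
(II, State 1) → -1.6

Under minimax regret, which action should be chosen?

Column bests: State 1=9.4, State 2=5.6, State 3=3.3, State 4=8.0, State 5=7.9.
I regrets: 13.2, 10.0, 0.0, 0.0, 3.2 → max 13.2
II regrets: 11.0, 4.7, 3.4, 11.1, 12.4 → max 12.4
III regrets: 13.1, 3.8, 1.2, 1.2, 0.3 → max 13.1
IV regrets: 12.3, 0.0, 7.3, 11.3, 4.6 → max 12.3
V regrets: 0.0, 1.2, 0.5, 2.9, 0.0 → max 2.9
Smallest max regret = 2.9 → V.

V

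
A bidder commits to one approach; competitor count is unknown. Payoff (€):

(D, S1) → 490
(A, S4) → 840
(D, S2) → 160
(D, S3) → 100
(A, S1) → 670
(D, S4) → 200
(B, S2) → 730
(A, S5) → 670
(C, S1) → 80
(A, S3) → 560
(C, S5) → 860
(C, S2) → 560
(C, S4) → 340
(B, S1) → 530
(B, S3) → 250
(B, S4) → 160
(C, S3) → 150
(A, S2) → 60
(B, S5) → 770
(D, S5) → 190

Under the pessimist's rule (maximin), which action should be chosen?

Row minima: A=60, B=160, C=80, D=100
Best worst-case = 160 → B.

B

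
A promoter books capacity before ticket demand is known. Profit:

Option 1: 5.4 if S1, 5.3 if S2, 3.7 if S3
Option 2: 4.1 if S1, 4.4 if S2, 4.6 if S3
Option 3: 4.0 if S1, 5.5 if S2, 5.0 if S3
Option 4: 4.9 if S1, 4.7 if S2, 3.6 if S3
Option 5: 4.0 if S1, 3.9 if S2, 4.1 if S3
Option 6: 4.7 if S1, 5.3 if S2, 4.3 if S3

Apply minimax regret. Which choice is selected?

Option 6

Column bests: S1=5.4, S2=5.5, S3=5.0.
Option 1 regrets: 0.0, 0.2, 1.3 → max 1.3
Option 2 regrets: 1.3, 1.1, 0.4 → max 1.3
Option 3 regrets: 1.4, 0.0, 0.0 → max 1.4
Option 4 regrets: 0.5, 0.8, 1.4 → max 1.4
Option 5 regrets: 1.4, 1.6, 0.9 → max 1.6
Option 6 regrets: 0.7, 0.2, 0.7 → max 0.7
Smallest max regret = 0.7 → Option 6.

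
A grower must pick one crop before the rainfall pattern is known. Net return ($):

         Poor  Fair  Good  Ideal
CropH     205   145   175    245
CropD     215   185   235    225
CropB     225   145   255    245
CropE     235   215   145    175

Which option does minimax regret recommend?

CropD

Column bests: Poor=235, Fair=215, Good=255, Ideal=245.
CropH regrets: 30, 70, 80, 0 → max 80
CropD regrets: 20, 30, 20, 20 → max 30
CropB regrets: 10, 70, 0, 0 → max 70
CropE regrets: 0, 0, 110, 70 → max 110
Smallest max regret = 30 → CropD.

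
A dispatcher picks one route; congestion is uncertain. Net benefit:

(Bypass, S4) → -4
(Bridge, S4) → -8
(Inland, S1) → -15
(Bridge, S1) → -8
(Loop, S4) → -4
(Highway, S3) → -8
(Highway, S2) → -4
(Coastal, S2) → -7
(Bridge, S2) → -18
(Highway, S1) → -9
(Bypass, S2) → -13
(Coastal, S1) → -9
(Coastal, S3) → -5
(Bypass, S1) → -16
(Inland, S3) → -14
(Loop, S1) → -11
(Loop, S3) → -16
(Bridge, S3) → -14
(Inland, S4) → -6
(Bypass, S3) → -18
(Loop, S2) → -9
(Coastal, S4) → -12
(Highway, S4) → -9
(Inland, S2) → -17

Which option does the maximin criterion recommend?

Row minima: Loop=-16, Coastal=-12, Highway=-9, Inland=-17, Bypass=-18, Bridge=-18
Best worst-case = -9 → Highway.

Highway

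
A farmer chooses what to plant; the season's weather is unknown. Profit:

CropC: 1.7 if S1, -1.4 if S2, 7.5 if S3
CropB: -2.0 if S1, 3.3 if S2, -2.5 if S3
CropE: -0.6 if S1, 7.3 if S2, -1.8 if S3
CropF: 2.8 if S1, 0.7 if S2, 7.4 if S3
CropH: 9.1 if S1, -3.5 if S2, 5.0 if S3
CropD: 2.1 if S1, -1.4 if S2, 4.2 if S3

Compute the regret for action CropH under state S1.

Best payoff under S1 is 9.1.
Regret = 9.1 − 9.1 = 0.0.

0.0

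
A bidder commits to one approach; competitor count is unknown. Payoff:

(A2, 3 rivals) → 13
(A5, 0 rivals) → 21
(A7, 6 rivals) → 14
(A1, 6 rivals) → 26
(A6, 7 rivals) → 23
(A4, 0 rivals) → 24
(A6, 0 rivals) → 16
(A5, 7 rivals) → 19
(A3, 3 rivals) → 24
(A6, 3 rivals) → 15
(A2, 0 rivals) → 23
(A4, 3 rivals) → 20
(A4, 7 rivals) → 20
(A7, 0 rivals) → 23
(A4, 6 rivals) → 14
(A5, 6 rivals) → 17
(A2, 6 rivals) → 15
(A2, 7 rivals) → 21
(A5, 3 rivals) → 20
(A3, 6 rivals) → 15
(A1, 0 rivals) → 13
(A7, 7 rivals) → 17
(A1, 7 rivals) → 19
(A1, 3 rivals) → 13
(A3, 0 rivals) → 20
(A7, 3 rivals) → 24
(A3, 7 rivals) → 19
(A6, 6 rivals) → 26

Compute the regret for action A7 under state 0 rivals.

Best payoff under 0 rivals is 24.
Regret = 24 − 23 = 1.

1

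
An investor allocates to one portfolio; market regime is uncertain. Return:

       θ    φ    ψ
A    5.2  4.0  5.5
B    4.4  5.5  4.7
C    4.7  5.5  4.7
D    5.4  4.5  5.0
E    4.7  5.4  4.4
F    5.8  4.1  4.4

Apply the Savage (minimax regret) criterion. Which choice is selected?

Column bests: θ=5.8, φ=5.5, ψ=5.5.
A regrets: 0.6, 1.5, 0.0 → max 1.5
B regrets: 1.4, 0.0, 0.8 → max 1.4
C regrets: 1.1, 0.0, 0.8 → max 1.1
D regrets: 0.4, 1.0, 0.5 → max 1.0
E regrets: 1.1, 0.1, 1.1 → max 1.1
F regrets: 0.0, 1.4, 1.1 → max 1.4
Smallest max regret = 1.0 → D.

D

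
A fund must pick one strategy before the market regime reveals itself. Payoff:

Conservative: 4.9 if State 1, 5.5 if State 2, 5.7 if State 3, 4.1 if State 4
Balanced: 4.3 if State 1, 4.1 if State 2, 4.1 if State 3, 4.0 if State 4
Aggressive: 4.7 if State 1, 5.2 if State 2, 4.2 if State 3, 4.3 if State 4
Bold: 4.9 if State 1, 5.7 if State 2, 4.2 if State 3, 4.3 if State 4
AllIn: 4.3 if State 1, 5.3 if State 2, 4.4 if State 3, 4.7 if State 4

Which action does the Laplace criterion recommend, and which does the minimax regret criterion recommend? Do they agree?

laplace → Conservative; minimax regret → Conservative (agree)

Row averages: Conservative=5.05, Balanced=4.125, Aggressive=4.6, Bold=4.775, AllIn=4.675
Highest average = 5.05 → Conservative.
Column bests: State 1=4.9, State 2=5.7, State 3=5.7, State 4=4.7.
Conservative regrets: 0.0, 0.2, 0.0, 0.6 → max 0.6
Balanced regrets: 0.6, 1.6, 1.6, 0.7 → max 1.6
Aggressive regrets: 0.2, 0.5, 1.5, 0.4 → max 1.5
Bold regrets: 0.0, 0.0, 1.5, 0.4 → max 1.5
AllIn regrets: 0.6, 0.4, 1.3, 0.0 → max 1.3
Smallest max regret = 0.6 → Conservative.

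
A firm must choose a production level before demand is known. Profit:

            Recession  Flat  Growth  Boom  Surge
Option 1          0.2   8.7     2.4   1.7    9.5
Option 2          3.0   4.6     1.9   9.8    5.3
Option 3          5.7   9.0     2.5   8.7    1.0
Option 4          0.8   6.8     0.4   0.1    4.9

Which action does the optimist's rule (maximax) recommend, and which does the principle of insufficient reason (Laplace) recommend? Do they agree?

maximax → Option 2; laplace → Option 3 (disagree)

Row maxima: Option 1=9.5, Option 2=9.8, Option 3=9.0, Option 4=6.8
Best best-case = 9.8 → Option 2.
Row averages: Option 1=4.5, Option 2=4.92, Option 3=5.38, Option 4=2.6
Highest average = 5.38 → Option 3.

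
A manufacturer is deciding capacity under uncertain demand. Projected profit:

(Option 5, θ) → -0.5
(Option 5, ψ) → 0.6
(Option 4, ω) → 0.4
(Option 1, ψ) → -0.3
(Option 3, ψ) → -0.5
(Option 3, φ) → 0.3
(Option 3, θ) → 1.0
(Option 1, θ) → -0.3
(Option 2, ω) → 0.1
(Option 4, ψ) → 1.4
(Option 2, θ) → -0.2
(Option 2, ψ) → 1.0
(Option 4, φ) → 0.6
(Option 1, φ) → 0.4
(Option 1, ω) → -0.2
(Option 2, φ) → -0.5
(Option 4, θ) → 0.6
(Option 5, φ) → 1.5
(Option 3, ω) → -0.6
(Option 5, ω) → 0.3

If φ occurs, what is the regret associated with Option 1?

1.1

Best payoff under φ is 1.5.
Regret = 1.5 − 0.4 = 1.1.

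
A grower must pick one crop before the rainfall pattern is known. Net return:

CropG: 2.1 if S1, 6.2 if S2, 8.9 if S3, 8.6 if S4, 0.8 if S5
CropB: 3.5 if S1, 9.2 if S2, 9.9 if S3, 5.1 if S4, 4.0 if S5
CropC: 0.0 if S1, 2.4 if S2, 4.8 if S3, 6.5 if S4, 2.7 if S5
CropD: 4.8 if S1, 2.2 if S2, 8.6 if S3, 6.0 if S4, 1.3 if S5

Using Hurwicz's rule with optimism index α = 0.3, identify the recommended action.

CropB

CropG: 0.3·8.9 + 0.7·0.8 = 3.23
CropB: 0.3·9.9 + 0.7·3.5 = 5.42
CropC: 0.3·6.5 + 0.7·0.0 = 1.95
CropD: 0.3·8.6 + 0.7·1.3 = 3.49
Highest Hurwicz score = 5.42 → CropB.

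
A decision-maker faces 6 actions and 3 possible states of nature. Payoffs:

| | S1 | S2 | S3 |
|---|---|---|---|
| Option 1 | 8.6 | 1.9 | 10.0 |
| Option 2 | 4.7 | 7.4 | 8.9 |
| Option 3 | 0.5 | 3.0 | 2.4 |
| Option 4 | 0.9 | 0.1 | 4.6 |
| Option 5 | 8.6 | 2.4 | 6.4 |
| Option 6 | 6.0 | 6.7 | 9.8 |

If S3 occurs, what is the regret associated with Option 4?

Best payoff under S3 is 10.0.
Regret = 10.0 − 4.6 = 5.4.

5.4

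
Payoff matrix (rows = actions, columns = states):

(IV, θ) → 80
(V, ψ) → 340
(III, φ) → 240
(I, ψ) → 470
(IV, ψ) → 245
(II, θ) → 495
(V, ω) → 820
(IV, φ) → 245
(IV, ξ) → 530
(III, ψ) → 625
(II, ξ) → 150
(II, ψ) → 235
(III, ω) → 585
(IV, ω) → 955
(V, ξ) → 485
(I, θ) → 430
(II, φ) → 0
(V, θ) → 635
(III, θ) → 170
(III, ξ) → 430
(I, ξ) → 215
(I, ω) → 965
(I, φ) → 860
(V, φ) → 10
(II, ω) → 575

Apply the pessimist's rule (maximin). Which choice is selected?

Row minima: I=215, II=0, III=170, IV=80, V=10
Best worst-case = 215 → I.

I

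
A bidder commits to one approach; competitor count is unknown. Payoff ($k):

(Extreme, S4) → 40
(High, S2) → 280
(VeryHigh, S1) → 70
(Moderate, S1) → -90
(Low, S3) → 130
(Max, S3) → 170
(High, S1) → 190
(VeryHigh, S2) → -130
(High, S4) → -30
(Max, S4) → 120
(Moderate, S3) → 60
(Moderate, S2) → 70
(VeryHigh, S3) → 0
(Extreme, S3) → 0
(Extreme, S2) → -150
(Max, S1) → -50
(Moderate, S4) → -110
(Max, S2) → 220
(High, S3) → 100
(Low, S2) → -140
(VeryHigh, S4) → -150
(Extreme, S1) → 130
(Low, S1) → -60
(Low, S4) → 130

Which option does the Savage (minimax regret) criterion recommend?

High

Column bests: S1=190, S2=280, S3=170, S4=130.
Low regrets: 250, 420, 40, 0 → max 420
Moderate regrets: 280, 210, 110, 240 → max 280
High regrets: 0, 0, 70, 160 → max 160
VeryHigh regrets: 120, 410, 170, 280 → max 410
Extreme regrets: 60, 430, 170, 90 → max 430
Max regrets: 240, 60, 0, 10 → max 240
Smallest max regret = 160 → High.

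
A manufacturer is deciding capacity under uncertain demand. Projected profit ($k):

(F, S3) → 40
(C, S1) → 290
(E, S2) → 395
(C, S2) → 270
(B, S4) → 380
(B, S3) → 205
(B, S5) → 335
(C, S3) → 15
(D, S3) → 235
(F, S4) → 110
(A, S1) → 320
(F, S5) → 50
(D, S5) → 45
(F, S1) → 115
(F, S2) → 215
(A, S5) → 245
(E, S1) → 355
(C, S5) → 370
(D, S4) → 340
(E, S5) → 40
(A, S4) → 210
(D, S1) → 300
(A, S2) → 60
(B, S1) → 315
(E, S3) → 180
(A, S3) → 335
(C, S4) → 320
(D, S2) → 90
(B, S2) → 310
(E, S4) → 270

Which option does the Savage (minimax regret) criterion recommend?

Column bests: S1=355, S2=395, S3=335, S4=380, S5=370.
A regrets: 35, 335, 0, 170, 125 → max 335
B regrets: 40, 85, 130, 0, 35 → max 130
C regrets: 65, 125, 320, 60, 0 → max 320
D regrets: 55, 305, 100, 40, 325 → max 325
E regrets: 0, 0, 155, 110, 330 → max 330
F regrets: 240, 180, 295, 270, 320 → max 320
Smallest max regret = 130 → B.

B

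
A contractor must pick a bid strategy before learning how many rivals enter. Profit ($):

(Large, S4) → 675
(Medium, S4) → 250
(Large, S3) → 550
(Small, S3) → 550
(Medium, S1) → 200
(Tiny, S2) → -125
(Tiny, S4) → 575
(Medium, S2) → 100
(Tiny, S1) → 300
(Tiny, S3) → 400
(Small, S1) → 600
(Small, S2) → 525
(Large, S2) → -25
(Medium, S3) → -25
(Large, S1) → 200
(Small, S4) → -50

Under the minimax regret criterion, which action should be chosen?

Column bests: S1=600, S2=525, S3=550, S4=675.
Tiny regrets: 300, 650, 150, 100 → max 650
Small regrets: 0, 0, 0, 725 → max 725
Medium regrets: 400, 425, 575, 425 → max 575
Large regrets: 400, 550, 0, 0 → max 550
Smallest max regret = 550 → Large.

Large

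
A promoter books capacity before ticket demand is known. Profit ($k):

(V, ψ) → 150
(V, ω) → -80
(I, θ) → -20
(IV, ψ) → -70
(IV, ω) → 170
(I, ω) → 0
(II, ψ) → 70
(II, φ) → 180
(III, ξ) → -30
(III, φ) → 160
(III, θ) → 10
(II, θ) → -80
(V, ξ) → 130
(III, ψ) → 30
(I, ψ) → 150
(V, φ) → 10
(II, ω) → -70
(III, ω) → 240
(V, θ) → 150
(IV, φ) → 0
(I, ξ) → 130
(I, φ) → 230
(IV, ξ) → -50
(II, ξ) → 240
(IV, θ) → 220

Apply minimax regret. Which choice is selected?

I

Column bests: θ=220, φ=230, ψ=150, ω=240, ξ=240.
I regrets: 240, 0, 0, 240, 110 → max 240
II regrets: 300, 50, 80, 310, 0 → max 310
III regrets: 210, 70, 120, 0, 270 → max 270
IV regrets: 0, 230, 220, 70, 290 → max 290
V regrets: 70, 220, 0, 320, 110 → max 320
Smallest max regret = 240 → I.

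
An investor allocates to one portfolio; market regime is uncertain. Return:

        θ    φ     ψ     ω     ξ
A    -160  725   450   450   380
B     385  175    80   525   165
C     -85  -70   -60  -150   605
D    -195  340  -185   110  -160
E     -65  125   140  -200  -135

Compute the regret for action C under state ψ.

Best payoff under ψ is 450.
Regret = 450 − (-60) = 510.

510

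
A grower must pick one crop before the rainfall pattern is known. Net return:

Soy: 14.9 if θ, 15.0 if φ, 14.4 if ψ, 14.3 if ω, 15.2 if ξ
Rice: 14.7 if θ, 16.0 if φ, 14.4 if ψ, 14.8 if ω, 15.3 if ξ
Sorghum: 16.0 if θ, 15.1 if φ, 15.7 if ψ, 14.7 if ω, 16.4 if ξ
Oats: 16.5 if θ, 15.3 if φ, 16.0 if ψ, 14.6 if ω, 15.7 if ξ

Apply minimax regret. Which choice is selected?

Oats

Column bests: θ=16.5, φ=16.0, ψ=16.0, ω=14.8, ξ=16.4.
Soy regrets: 1.6, 1.0, 1.6, 0.5, 1.2 → max 1.6
Rice regrets: 1.8, 0.0, 1.6, 0.0, 1.1 → max 1.8
Sorghum regrets: 0.5, 0.9, 0.3, 0.1, 0.0 → max 0.9
Oats regrets: 0.0, 0.7, 0.0, 0.2, 0.7 → max 0.7
Smallest max regret = 0.7 → Oats.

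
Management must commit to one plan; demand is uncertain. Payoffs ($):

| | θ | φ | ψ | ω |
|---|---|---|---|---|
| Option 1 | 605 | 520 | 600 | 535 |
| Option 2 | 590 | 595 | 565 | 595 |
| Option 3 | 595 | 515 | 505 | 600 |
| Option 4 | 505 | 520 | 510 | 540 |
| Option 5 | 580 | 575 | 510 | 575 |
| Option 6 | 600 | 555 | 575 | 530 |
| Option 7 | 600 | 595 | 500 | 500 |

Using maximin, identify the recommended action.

Option 2

Row minima: Option 1=520, Option 2=565, Option 3=505, Option 4=505, Option 5=510, Option 6=530, Option 7=500
Best worst-case = 565 → Option 2.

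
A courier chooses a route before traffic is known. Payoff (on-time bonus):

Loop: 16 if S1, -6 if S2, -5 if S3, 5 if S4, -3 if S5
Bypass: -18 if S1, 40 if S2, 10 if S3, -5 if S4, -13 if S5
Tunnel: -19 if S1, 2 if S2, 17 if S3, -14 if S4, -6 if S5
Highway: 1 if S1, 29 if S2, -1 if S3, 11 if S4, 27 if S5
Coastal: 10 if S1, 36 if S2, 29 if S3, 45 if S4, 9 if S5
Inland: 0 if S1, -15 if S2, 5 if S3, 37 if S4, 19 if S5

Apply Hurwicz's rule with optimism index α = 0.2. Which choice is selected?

Loop: 0.2·16 + 0.8·(-6) = -1.6
Bypass: 0.2·40 + 0.8·(-18) = -6.4
Tunnel: 0.2·17 + 0.8·(-19) = -11.8
Highway: 0.2·29 + 0.8·(-1) = 5
Coastal: 0.2·45 + 0.8·9 = 16.2
Inland: 0.2·37 + 0.8·(-15) = -4.6
Highest Hurwicz score = 16.2 → Coastal.

Coastal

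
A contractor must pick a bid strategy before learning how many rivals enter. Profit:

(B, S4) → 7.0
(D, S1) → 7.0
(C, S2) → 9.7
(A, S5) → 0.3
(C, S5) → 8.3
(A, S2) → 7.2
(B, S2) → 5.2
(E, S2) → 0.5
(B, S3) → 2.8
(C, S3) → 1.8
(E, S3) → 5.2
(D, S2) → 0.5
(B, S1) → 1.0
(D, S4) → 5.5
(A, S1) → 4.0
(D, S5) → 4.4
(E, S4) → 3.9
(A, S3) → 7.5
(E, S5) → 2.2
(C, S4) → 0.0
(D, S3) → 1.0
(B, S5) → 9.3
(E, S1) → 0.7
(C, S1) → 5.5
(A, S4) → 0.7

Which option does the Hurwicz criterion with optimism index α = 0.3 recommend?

A: 0.3·7.5 + 0.7·0.3 = 2.46
B: 0.3·9.3 + 0.7·1.0 = 3.49
C: 0.3·9.7 + 0.7·0.0 = 2.91
D: 0.3·7.0 + 0.7·0.5 = 2.45
E: 0.3·5.2 + 0.7·0.5 = 1.91
Highest Hurwicz score = 3.49 → B.

B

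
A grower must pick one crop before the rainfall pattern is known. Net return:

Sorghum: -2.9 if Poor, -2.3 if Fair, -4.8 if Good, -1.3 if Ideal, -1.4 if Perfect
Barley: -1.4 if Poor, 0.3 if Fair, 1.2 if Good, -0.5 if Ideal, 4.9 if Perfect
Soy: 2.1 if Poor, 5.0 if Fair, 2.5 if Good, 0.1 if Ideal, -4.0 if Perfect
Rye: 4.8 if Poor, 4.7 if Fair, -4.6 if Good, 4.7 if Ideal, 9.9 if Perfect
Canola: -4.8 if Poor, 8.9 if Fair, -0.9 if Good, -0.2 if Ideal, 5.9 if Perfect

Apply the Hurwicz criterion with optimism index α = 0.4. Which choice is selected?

Rye

Sorghum: 0.4·(-1.3) + 0.6·(-4.8) = -3.4
Barley: 0.4·4.9 + 0.6·(-1.4) = 1.12
Soy: 0.4·5.0 + 0.6·(-4.0) = -0.4
Rye: 0.4·9.9 + 0.6·(-4.6) = 1.2
Canola: 0.4·8.9 + 0.6·(-4.8) = 0.68
Highest Hurwicz score = 1.2 → Rye.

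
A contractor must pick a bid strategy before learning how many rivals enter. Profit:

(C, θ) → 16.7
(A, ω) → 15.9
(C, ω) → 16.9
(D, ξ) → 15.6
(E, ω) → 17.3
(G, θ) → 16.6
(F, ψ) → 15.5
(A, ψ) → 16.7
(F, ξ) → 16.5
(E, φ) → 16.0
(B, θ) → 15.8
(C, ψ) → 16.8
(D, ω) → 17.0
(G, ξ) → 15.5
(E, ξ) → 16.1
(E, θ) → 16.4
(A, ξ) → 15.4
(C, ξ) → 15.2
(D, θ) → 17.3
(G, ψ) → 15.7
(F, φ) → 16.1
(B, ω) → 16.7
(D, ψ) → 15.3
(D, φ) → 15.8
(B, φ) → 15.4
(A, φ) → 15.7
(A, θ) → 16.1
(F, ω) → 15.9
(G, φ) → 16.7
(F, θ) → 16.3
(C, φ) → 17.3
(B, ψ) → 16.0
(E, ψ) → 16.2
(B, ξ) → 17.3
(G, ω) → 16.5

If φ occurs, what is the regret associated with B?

Best payoff under φ is 17.3.
Regret = 17.3 − 15.4 = 1.9.

1.9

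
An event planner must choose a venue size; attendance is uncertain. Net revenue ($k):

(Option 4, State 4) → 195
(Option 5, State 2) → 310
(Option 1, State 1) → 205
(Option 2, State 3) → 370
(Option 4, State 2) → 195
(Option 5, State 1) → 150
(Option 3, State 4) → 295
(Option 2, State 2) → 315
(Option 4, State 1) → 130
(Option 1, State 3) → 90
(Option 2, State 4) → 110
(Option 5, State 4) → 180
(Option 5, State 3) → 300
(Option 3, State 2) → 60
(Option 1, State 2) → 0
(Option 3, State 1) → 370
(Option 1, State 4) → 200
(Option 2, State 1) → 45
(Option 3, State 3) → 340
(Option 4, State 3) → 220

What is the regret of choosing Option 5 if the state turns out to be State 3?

Best payoff under State 3 is 370.
Regret = 370 − 300 = 70.

70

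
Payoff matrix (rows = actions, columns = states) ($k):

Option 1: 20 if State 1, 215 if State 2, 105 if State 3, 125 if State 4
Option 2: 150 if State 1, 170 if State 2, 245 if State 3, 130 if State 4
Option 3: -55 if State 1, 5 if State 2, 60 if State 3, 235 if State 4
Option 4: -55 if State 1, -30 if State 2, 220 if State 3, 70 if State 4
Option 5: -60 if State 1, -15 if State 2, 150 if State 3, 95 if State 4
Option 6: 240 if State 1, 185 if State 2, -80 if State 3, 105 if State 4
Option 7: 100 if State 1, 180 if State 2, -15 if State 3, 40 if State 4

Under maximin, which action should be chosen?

Row minima: Option 1=20, Option 2=130, Option 3=-55, Option 4=-55, Option 5=-60, Option 6=-80, Option 7=-15
Best worst-case = 130 → Option 2.

Option 2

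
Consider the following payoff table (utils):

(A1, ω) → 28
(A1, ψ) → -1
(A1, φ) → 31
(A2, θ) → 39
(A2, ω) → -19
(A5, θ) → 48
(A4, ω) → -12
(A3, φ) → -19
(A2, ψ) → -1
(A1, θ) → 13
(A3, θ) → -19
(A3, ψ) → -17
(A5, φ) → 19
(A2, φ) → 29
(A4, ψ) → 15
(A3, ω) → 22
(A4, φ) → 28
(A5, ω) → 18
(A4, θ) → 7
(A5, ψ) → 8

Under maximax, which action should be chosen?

A5

Row maxima: A1=31, A2=39, A3=22, A4=28, A5=48
Best best-case = 48 → A5.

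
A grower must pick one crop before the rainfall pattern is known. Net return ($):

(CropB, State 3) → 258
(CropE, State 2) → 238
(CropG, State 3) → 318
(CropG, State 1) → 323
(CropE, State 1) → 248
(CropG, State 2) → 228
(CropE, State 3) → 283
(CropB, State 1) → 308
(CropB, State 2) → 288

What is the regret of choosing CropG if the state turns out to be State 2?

Best payoff under State 2 is 288.
Regret = 288 − 228 = 60.

60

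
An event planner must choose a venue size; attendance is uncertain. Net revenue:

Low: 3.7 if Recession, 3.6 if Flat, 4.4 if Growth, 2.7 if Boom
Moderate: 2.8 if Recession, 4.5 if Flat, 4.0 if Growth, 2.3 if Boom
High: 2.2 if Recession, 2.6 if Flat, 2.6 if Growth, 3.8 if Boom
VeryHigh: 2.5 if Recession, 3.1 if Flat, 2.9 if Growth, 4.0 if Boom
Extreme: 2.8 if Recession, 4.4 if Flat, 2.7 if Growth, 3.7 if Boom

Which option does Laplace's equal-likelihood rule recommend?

Low

Row averages: Low=3.6, Moderate=3.4, High=2.8, VeryHigh=3.125, Extreme=3.4
Highest average = 3.6 → Low.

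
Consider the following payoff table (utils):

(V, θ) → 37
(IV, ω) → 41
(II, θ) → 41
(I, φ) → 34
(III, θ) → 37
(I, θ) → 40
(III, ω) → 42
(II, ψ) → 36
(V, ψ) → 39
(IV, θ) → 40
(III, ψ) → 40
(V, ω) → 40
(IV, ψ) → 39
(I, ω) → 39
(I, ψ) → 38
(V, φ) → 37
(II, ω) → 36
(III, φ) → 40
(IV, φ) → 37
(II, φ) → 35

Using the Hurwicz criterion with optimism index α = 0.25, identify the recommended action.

I: 0.25·40 + 0.75·34 = 35.5
II: 0.25·41 + 0.75·35 = 36.5
III: 0.25·42 + 0.75·37 = 38.25
IV: 0.25·41 + 0.75·37 = 38
V: 0.25·40 + 0.75·37 = 37.75
Highest Hurwicz score = 38.25 → III.

III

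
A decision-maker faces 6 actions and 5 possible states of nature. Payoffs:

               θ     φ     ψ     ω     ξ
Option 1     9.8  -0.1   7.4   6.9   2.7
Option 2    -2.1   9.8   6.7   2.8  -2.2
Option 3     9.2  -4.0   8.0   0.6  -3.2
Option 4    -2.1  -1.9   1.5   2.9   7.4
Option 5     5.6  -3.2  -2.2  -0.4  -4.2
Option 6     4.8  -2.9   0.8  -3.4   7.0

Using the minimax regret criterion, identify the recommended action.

Column bests: θ=9.8, φ=9.8, ψ=8.0, ω=6.9, ξ=7.4.
Option 1 regrets: 0.0, 9.9, 0.6, 0.0, 4.7 → max 9.9
Option 2 regrets: 11.9, 0.0, 1.3, 4.1, 9.6 → max 11.9
Option 3 regrets: 0.6, 13.8, 0.0, 6.3, 10.6 → max 13.8
Option 4 regrets: 11.9, 11.7, 6.5, 4.0, 0.0 → max 11.9
Option 5 regrets: 4.2, 13.0, 10.2, 7.3, 11.6 → max 13.0
Option 6 regrets: 5.0, 12.7, 7.2, 10.3, 0.4 → max 12.7
Smallest max regret = 9.9 → Option 1.

Option 1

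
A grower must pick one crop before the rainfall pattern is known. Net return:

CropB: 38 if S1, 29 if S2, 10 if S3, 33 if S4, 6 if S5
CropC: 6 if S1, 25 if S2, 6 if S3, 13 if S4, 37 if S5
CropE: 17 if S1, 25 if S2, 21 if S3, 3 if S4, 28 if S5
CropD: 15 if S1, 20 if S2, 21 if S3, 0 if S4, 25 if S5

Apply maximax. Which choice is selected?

Row maxima: CropB=38, CropC=37, CropE=28, CropD=25
Best best-case = 38 → CropB.

CropB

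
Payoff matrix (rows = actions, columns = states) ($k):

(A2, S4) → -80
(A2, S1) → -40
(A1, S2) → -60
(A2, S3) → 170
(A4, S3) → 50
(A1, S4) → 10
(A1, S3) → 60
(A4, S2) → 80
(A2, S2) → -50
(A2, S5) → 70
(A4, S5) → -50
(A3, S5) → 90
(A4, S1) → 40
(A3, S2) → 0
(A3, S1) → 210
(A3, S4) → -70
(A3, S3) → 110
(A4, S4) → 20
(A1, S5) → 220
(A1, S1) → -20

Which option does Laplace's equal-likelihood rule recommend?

Row averages: A1=42, A2=14, A3=68, A4=28
Highest average = 68 → A3.

A3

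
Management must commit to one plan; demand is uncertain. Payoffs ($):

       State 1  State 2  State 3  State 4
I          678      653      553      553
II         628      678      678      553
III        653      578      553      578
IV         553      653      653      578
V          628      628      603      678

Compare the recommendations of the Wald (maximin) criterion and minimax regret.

maximin → V; minimax regret → V (agree)

Row minima: I=553, II=553, III=553, IV=553, V=603
Best worst-case = 603 → V.
Column bests: State 1=678, State 2=678, State 3=678, State 4=678.
I regrets: 0, 25, 125, 125 → max 125
II regrets: 50, 0, 0, 125 → max 125
III regrets: 25, 100, 125, 100 → max 125
IV regrets: 125, 25, 25, 100 → max 125
V regrets: 50, 50, 75, 0 → max 75
Smallest max regret = 75 → V.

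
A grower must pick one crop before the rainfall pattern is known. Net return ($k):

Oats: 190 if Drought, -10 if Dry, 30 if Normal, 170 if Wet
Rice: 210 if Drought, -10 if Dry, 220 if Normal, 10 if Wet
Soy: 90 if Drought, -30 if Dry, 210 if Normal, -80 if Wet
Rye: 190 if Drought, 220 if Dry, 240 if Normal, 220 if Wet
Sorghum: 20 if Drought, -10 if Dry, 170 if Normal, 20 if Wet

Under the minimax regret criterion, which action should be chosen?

Rye

Column bests: Drought=210, Dry=220, Normal=240, Wet=220.
Oats regrets: 20, 230, 210, 50 → max 230
Rice regrets: 0, 230, 20, 210 → max 230
Soy regrets: 120, 250, 30, 300 → max 300
Rye regrets: 20, 0, 0, 0 → max 20
Sorghum regrets: 190, 230, 70, 200 → max 230
Smallest max regret = 20 → Rye.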